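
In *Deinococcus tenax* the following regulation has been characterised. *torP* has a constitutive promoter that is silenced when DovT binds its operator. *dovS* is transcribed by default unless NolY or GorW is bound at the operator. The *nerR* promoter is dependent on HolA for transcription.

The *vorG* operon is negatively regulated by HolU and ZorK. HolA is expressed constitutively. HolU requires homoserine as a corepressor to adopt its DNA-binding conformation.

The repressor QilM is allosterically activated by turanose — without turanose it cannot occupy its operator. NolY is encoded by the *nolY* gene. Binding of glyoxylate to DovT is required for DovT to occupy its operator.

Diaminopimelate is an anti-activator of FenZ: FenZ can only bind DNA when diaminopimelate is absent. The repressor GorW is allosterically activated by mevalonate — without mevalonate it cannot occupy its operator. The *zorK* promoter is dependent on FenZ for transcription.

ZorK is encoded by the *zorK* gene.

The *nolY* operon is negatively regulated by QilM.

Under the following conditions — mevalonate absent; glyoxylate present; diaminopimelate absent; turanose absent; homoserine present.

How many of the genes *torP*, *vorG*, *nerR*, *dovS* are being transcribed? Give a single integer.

Glyoxylate is present, so DovT is active.
With repressor DovT bound, *torP* is not transcribed.
→ *torP* is OFF.
Homoserine is present, so HolU is active.
Diaminopimelate is absent, so FenZ is active.
No repressor is bound and FenZ is active, so *zorK* is transcribed.
So ZorK is produced and active.
With repressor HolU bound, *vorG* is not transcribed.
→ *vorG* is OFF.
HolA is produced constitutively and is active.
No repressor is bound and HolA is active, so *nerR* is transcribed.
→ *nerR* is ON.
Turanose is absent, so QilM is inactive.
With no repressor bound, *nolY* is transcribed.
So NolY is produced and active.
Mevalonate is absent, so GorW is inactive.
With repressor NolY bound, *dovS* is not transcribed.
→ *dovS* is OFF.
1 of the 4 genes is transcribed.

1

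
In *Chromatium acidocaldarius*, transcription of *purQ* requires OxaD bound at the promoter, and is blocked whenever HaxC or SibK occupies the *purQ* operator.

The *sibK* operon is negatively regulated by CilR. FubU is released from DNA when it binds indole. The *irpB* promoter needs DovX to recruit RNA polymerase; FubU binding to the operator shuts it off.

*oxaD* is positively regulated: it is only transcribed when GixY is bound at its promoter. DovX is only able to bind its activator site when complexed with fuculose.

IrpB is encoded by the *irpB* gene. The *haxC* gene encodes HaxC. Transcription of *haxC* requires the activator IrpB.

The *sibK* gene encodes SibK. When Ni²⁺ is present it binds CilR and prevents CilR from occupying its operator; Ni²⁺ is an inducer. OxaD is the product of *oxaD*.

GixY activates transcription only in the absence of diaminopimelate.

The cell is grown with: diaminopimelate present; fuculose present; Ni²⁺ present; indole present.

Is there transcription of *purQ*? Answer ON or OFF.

Indole is present, so FubU is inactive.
Fuculose is present, so DovX is active.
No repressor is bound and DovX is active, so *irpB* is transcribed.
So IrpB is produced and active.
No repressor is bound and IrpB is active, so *haxC* is transcribed.
So HaxC is produced and active.
Diaminopimelate is present, so GixY is inactive.
Required activator GixY is absent, so *oxaD* is not transcribed.
So OxaD is not produced.
Ni²⁺ is present, so CilR is inactive.
With no repressor bound, *sibK* is transcribed.
So SibK is produced and active.
With repressor HaxC bound, *purQ* is not transcribed.

OFF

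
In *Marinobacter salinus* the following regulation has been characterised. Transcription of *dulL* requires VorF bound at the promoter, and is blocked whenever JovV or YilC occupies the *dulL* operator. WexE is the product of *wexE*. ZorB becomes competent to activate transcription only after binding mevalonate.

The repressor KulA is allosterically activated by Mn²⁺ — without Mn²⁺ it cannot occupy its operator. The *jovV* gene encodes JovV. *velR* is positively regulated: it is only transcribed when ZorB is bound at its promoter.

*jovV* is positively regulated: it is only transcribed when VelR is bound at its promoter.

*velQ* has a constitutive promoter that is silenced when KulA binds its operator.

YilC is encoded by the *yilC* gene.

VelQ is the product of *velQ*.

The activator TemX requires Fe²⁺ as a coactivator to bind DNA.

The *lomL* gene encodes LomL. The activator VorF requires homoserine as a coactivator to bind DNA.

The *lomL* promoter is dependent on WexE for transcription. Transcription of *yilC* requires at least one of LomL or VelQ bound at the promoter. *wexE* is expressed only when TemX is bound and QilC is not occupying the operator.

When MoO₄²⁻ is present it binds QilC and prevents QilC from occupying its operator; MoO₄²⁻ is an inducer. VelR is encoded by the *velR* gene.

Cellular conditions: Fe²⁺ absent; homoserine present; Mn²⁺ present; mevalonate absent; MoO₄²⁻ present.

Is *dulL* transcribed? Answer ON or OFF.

Homoserine is present, so VorF is active.
Mevalonate is absent, so ZorB is inactive.
Required activator ZorB is absent, so *velR* is not transcribed.
So VelR is not produced.
Required activator VelR is absent, so *jovV* is not transcribed.
So JovV is not produced.
MoO₄²⁻ is present, so QilC is inactive.
Fe²⁺ is absent, so TemX is inactive.
Required activator TemX is absent, so *wexE* is not transcribed.
So WexE is not produced.
Required activator WexE is absent, so *lomL* is not transcribed.
So LomL is not produced.
Mn²⁺ is present, so KulA is active.
With repressor KulA bound, *velQ* is not transcribed.
So VelQ is not produced.
No activator is available at the *yilC* promoter, so *yilC* is not transcribed.
So YilC is not produced.
No repressor is bound and VorF is active, so *dulL* is transcribed.

ON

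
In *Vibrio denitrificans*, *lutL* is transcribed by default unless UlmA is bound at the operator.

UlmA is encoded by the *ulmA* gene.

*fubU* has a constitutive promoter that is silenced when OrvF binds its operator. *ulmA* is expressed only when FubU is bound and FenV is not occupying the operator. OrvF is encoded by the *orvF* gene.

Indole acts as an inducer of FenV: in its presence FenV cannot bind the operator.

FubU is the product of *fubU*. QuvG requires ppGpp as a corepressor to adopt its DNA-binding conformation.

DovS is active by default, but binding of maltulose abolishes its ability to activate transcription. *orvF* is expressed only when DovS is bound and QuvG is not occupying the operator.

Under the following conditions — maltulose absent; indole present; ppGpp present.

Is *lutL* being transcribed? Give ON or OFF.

ppGpp is present, so QuvG is active.
Maltulose is absent, so DovS is active.
With repressor QuvG bound, *orvF* is not transcribed.
So OrvF is not produced.
With no repressor bound, *fubU* is transcribed.
So FubU is produced and active.
Indole is present, so FenV is inactive.
No repressor is bound and FubU is active, so *ulmA* is transcribed.
So UlmA is produced and active.
With repressor UlmA bound, *lutL* is not transcribed.

OFF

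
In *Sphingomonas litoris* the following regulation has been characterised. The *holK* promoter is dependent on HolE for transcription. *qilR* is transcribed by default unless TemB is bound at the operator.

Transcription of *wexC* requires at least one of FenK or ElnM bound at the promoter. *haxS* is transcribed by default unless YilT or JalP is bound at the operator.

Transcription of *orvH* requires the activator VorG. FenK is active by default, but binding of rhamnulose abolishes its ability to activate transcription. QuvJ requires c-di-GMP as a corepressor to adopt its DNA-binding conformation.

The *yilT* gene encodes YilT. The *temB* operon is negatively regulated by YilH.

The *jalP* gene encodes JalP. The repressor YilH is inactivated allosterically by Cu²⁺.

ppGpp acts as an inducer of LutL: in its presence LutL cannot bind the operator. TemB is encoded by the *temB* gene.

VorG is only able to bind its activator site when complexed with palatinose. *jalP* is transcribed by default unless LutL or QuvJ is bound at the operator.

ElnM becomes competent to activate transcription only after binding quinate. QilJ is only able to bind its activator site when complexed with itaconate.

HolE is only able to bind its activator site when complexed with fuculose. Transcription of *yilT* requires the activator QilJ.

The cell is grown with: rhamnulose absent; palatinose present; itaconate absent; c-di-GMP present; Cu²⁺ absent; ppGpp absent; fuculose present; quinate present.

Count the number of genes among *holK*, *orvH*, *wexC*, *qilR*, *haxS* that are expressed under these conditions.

5

Fuculose is present, so HolE is active.
No repressor is bound and HolE is active, so *holK* is transcribed.
→ *holK* is ON.
Palatinose is present, so VorG is active.
No repressor is bound and VorG is active, so *orvH* is transcribed.
→ *orvH* is ON.
Rhamnulose is absent, so FenK is active.
Quinate is present, so ElnM is active.
Activator FenK is present, so *wexC* is transcribed.
→ *wexC* is ON.
Cu²⁺ is absent, so YilH is active.
With repressor YilH bound, *temB* is not transcribed.
So TemB is not produced.
With no repressor bound, *qilR* is transcribed.
→ *qilR* is ON.
Itaconate is absent, so QilJ is inactive.
Required activator QilJ is absent, so *yilT* is not transcribed.
So YilT is not produced.
ppGpp is absent, so LutL is active.
c-di-GMP is present, so QuvJ is active.
With repressor LutL bound, *jalP* is not transcribed.
So JalP is not produced.
With no repressor bound, *haxS* is transcribed.
→ *haxS* is ON.
5 of the 5 genes are transcribed.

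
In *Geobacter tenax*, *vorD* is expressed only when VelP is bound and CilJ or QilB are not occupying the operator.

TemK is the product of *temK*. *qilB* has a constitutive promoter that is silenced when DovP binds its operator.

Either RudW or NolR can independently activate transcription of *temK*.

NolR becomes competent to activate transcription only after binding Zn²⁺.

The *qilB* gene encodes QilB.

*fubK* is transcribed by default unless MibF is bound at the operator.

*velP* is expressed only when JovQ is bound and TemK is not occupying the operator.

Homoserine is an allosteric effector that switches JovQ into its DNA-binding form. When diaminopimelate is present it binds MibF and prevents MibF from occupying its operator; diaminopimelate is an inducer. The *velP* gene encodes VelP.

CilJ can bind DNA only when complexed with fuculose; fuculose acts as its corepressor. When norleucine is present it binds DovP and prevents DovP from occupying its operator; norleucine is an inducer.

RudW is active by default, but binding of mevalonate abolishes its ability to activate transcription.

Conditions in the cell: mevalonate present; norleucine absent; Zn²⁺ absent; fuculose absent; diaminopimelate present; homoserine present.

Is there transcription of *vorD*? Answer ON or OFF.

ON

Fuculose is absent, so CilJ is inactive.
Norleucine is absent, so DovP is active.
With repressor DovP bound, *qilB* is not transcribed.
So QilB is not produced.
Homoserine is present, so JovQ is active.
Mevalonate is present, so RudW is inactive.
Zn²⁺ is absent, so NolR is inactive.
No activator is available at the *temK* promoter, so *temK* is not transcribed.
So TemK is not produced.
No repressor is bound and JovQ is active, so *velP* is transcribed.
So VelP is produced and active.
No repressor is bound and VelP is active, so *vorD* is transcribed.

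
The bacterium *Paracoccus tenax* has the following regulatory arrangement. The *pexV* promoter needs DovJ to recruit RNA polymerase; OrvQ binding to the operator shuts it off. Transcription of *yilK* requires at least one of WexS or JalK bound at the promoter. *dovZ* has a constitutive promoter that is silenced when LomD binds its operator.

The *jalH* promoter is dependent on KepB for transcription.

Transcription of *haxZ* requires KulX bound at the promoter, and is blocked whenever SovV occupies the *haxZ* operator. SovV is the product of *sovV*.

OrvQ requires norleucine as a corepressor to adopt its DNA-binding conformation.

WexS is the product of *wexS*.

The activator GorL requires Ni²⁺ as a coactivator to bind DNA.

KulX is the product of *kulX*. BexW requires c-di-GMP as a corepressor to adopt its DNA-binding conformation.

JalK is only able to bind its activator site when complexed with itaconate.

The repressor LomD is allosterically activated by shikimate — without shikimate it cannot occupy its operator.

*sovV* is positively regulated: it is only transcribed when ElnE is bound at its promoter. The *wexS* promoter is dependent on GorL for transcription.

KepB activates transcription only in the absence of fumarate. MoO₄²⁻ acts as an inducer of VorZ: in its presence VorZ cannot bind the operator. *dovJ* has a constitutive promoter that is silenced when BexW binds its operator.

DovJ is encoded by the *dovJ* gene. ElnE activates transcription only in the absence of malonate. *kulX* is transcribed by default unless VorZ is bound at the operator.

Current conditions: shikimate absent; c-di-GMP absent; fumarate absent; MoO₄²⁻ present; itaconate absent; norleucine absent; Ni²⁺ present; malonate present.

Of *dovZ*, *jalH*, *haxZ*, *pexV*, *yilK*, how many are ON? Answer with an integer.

Shikimate is absent, so LomD is inactive.
With no repressor bound, *dovZ* is transcribed.
→ *dovZ* is ON.
Fumarate is absent, so KepB is active.
No repressor is bound and KepB is active, so *jalH* is transcribed.
→ *jalH* is ON.
MoO₄²⁻ is present, so VorZ is inactive.
With no repressor bound, *kulX* is transcribed.
So KulX is produced and active.
Malonate is present, so ElnE is inactive.
Required activator ElnE is absent, so *sovV* is not transcribed.
So SovV is not produced.
No repressor is bound and KulX is active, so *haxZ* is transcribed.
→ *haxZ* is ON.
Norleucine is absent, so OrvQ is inactive.
c-di-GMP is absent, so BexW is inactive.
With no repressor bound, *dovJ* is transcribed.
So DovJ is produced and active.
No repressor is bound and DovJ is active, so *pexV* is transcribed.
→ *pexV* is ON.
Ni²⁺ is present, so GorL is active.
No repressor is bound and GorL is active, so *wexS* is transcribed.
So WexS is produced and active.
Itaconate is absent, so JalK is inactive.
Activator WexS is present, so *yilK* is transcribed.
→ *yilK* is ON.
5 of the 5 genes are transcribed.

5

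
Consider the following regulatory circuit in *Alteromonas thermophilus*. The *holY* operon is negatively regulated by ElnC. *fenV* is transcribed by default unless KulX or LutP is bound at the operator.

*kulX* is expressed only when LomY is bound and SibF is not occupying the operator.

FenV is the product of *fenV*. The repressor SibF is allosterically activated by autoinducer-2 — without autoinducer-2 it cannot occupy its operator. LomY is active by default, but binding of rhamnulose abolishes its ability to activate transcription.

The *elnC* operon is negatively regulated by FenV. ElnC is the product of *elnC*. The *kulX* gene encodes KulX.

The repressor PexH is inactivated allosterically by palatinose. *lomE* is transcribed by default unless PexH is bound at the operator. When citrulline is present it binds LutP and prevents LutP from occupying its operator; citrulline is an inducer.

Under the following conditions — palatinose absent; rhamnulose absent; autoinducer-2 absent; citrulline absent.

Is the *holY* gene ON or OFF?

Autoinducer-2 is absent, so SibF is inactive.
Rhamnulose is absent, so LomY is active.
No repressor is bound and LomY is active, so *kulX* is transcribed.
So KulX is produced and active.
Citrulline is absent, so LutP is active.
With repressor KulX bound, *fenV* is not transcribed.
So FenV is not produced.
With no repressor bound, *elnC* is transcribed.
So ElnC is produced and active.
With repressor ElnC bound, *holY* is not transcribed.

OFF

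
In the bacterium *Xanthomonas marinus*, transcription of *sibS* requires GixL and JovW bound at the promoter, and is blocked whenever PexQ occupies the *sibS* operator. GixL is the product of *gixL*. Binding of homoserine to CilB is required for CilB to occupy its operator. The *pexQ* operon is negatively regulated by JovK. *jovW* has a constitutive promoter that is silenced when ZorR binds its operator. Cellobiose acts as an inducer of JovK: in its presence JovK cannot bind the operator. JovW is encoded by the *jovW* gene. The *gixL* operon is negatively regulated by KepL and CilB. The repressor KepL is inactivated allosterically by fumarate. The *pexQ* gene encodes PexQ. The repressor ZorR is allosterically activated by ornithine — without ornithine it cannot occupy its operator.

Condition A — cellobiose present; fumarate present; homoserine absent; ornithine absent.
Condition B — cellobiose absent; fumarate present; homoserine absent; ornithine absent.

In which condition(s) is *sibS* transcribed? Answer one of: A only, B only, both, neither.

B only

Condition A:
Cellobiose is present, so JovK is inactive.
With no repressor bound, *pexQ* is transcribed.
So PexQ is produced and active.
Fumarate is present, so KepL is inactive.
Homoserine is absent, so CilB is inactive.
With no repressor bound, *gixL* is transcribed.
So GixL is produced and active.
Ornithine is absent, so ZorR is inactive.
With no repressor bound, *jovW* is transcribed.
So JovW is produced and active.
With repressor PexQ bound, *sibS* is not transcribed.
→ *sibS* is OFF in A.
Condition B:
Cellobiose is absent, so JovK is active.
With repressor JovK bound, *pexQ* is not transcribed.
So PexQ is not produced.
Fumarate is present, so KepL is inactive.
Homoserine is absent, so CilB is inactive.
With no repressor bound, *gixL* is transcribed.
So GixL is produced and active.
Ornithine is absent, so ZorR is inactive.
With no repressor bound, *jovW* is transcribed.
So JovW is produced and active.
No repressor is bound and GixL and JovW are active, so *sibS* is transcribed.
→ *sibS* is ON in B.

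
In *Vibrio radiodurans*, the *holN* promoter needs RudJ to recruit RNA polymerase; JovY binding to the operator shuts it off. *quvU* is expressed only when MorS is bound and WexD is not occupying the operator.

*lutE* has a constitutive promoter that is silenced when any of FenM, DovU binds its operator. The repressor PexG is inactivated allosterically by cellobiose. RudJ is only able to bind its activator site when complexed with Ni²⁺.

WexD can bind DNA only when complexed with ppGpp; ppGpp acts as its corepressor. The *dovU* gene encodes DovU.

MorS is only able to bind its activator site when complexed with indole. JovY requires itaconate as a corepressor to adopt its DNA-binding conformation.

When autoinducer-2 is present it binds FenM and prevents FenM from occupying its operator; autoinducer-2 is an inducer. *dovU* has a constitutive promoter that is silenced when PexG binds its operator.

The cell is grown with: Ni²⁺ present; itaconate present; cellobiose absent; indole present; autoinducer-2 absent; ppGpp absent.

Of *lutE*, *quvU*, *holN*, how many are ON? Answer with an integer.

Autoinducer-2 is absent, so FenM is active.
Cellobiose is absent, so PexG is active.
With repressor PexG bound, *dovU* is not transcribed.
So DovU is not produced.
With repressor FenM bound, *lutE* is not transcribed.
→ *lutE* is OFF.
ppGpp is absent, so WexD is inactive.
Indole is present, so MorS is active.
No repressor is bound and MorS is active, so *quvU* is transcribed.
→ *quvU* is ON.
Ni²⁺ is present, so RudJ is active.
Itaconate is present, so JovY is active.
With repressor JovY bound, *holN* is not transcribed.
→ *holN* is OFF.
1 of the 3 genes is transcribed.

1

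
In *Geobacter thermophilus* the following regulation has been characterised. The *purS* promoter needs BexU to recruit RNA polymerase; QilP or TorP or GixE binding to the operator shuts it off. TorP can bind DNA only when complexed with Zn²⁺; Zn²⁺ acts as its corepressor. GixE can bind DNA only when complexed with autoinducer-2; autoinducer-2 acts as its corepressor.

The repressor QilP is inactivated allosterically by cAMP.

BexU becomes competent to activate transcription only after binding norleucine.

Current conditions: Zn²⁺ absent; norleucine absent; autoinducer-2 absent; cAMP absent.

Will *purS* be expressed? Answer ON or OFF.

Norleucine is absent, so BexU is inactive.
cAMP is absent, so QilP is active.
Zn²⁺ is absent, so TorP is inactive.
Autoinducer-2 is absent, so GixE is inactive.
With repressor QilP bound, *purS* is not transcribed.

OFF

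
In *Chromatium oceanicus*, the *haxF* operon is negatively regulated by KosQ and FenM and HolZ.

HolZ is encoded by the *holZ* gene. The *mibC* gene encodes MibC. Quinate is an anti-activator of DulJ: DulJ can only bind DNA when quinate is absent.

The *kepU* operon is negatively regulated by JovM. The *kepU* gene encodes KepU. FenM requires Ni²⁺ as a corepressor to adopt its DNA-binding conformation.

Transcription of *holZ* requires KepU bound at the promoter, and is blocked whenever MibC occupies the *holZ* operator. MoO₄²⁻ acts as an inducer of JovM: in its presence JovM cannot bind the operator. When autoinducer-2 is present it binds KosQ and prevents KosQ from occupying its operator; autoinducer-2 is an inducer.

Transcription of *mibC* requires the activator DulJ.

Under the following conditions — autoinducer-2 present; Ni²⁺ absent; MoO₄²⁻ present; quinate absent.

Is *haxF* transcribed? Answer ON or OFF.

ON

Autoinducer-2 is present, so KosQ is inactive.
Ni²⁺ is absent, so FenM is inactive.
Quinate is absent, so DulJ is active.
No repressor is bound and DulJ is active, so *mibC* is transcribed.
So MibC is produced and active.
MoO₄²⁻ is present, so JovM is inactive.
With no repressor bound, *kepU* is transcribed.
So KepU is produced and active.
With repressor MibC bound, *holZ* is not transcribed.
So HolZ is not produced.
With no repressor bound, *haxF* is transcribed.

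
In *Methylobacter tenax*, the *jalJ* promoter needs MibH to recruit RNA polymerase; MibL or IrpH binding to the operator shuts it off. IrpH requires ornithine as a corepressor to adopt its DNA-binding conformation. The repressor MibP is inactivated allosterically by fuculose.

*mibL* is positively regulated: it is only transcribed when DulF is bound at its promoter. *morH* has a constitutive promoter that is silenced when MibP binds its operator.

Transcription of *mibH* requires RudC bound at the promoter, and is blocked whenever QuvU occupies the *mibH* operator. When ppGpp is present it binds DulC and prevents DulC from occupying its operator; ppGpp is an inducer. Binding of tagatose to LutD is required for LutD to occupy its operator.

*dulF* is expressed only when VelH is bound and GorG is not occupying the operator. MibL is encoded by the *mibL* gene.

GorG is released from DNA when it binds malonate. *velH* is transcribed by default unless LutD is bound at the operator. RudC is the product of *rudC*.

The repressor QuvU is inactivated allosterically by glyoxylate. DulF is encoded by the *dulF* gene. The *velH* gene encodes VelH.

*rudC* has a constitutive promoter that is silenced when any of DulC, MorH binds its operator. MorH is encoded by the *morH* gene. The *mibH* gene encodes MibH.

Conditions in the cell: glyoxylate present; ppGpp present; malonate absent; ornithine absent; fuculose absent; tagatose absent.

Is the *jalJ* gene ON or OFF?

Glyoxylate is present, so QuvU is inactive.
ppGpp is present, so DulC is inactive.
Fuculose is absent, so MibP is active.
With repressor MibP bound, *morH* is not transcribed.
So MorH is not produced.
With no repressor bound, *rudC* is transcribed.
So RudC is produced and active.
No repressor is bound and RudC is active, so *mibH* is transcribed.
So MibH is produced and active.
Malonate is absent, so GorG is active.
Tagatose is absent, so LutD is inactive.
With no repressor bound, *velH* is transcribed.
So VelH is produced and active.
With repressor GorG bound, *dulF* is not transcribed.
So DulF is not produced.
Required activator DulF is absent, so *mibL* is not transcribed.
So MibL is not produced.
Ornithine is absent, so IrpH is inactive.
No repressor is bound and MibH is active, so *jalJ* is transcribed.

ON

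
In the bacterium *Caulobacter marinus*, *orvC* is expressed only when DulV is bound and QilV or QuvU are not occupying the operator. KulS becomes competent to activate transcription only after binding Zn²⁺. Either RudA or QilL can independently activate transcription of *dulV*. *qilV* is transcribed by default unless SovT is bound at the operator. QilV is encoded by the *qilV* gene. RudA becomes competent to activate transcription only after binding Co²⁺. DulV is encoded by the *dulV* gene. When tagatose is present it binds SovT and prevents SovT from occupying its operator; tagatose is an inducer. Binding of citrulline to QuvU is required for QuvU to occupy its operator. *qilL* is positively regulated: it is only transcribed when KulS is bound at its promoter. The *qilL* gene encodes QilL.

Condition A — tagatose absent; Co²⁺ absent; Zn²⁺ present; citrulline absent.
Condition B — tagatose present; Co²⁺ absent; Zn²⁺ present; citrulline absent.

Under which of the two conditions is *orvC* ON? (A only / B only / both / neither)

A only

Condition A:
Tagatose is absent, so SovT is active.
With repressor SovT bound, *qilV* is not transcribed.
So QilV is not produced.
Co²⁺ is absent, so RudA is inactive.
Zn²⁺ is present, so KulS is active.
No repressor is bound and KulS is active, so *qilL* is transcribed.
So QilL is produced and active.
Activator QilL is present, so *dulV* is transcribed.
So DulV is produced and active.
Citrulline is absent, so QuvU is inactive.
No repressor is bound and DulV is active, so *orvC* is transcribed.
→ *orvC* is ON in A.
Condition B:
Tagatose is present, so SovT is inactive.
With no repressor bound, *qilV* is transcribed.
So QilV is produced and active.
Co²⁺ is absent, so RudA is inactive.
Zn²⁺ is present, so KulS is active.
No repressor is bound and KulS is active, so *qilL* is transcribed.
So QilL is produced and active.
Activator QilL is present, so *dulV* is transcribed.
So DulV is produced and active.
Citrulline is absent, so QuvU is inactive.
With repressor QilV bound, *orvC* is not transcribed.
→ *orvC* is OFF in B.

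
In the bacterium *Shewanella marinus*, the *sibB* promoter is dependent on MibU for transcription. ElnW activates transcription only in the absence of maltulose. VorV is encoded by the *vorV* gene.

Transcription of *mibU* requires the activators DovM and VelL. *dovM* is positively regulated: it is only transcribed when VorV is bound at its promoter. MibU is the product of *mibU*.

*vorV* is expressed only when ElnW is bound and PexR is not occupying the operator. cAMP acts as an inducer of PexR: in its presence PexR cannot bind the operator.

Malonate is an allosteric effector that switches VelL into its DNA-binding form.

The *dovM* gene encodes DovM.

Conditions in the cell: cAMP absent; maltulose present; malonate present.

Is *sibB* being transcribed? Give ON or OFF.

OFF

cAMP is absent, so PexR is active.
Maltulose is present, so ElnW is inactive.
With repressor PexR bound, *vorV* is not transcribed.
So VorV is not produced.
Required activator VorV is absent, so *dovM* is not transcribed.
So DovM is not produced.
Malonate is present, so VelL is active.
Required activator DovM is absent, so *mibU* is not transcribed.
So MibU is not produced.
Required activator MibU is absent, so *sibB* is not transcribed.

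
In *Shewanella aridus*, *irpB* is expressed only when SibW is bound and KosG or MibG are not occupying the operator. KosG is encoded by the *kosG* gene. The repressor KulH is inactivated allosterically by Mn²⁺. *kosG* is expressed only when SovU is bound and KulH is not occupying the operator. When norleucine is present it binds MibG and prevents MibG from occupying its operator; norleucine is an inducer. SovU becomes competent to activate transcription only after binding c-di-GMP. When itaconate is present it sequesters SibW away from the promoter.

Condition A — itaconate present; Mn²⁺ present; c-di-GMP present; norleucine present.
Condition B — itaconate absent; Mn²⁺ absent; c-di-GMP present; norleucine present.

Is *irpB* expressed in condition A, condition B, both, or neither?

B only

Condition A:
Itaconate is present, so SibW is inactive.
Mn²⁺ is present, so KulH is inactive.
c-di-GMP is present, so SovU is active.
No repressor is bound and SovU is active, so *kosG* is transcribed.
So KosG is produced and active.
Norleucine is present, so MibG is inactive.
With repressor KosG bound, *irpB* is not transcribed.
→ *irpB* is OFF in A.
Condition B:
Itaconate is absent, so SibW is active.
Mn²⁺ is absent, so KulH is active.
c-di-GMP is present, so SovU is active.
With repressor KulH bound, *kosG* is not transcribed.
So KosG is not produced.
Norleucine is present, so MibG is inactive.
No repressor is bound and SibW is active, so *irpB* is transcribed.
→ *irpB* is ON in B.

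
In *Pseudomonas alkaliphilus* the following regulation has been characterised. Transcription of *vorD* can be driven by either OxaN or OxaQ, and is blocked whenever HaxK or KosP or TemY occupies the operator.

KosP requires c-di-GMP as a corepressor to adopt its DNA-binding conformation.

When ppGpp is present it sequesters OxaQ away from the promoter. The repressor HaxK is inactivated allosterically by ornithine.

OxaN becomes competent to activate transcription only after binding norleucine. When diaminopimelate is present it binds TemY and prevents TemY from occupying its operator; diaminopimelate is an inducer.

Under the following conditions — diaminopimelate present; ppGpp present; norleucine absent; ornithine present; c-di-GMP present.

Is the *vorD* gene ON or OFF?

OFF

Ornithine is present, so HaxK is inactive.
c-di-GMP is present, so KosP is active.
Norleucine is absent, so OxaN is inactive.
Diaminopimelate is present, so TemY is inactive.
ppGpp is present, so OxaQ is inactive.
With repressor KosP bound, *vorD* is not transcribed.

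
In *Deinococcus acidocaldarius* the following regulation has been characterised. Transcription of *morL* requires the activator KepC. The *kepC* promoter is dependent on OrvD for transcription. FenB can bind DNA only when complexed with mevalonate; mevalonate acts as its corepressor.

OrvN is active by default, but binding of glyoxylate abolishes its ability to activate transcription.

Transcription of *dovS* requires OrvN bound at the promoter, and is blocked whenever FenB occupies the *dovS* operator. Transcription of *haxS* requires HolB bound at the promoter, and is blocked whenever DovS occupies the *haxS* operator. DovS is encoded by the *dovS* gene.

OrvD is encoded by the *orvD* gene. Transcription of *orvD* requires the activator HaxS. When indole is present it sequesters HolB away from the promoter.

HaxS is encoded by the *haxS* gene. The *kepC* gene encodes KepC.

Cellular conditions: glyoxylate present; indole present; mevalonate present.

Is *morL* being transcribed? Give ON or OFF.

OFF

Glyoxylate is present, so OrvN is inactive.
Mevalonate is present, so FenB is active.
With repressor FenB bound, *dovS* is not transcribed.
So DovS is not produced.
Indole is present, so HolB is inactive.
Required activator HolB is absent, so *haxS* is not transcribed.
So HaxS is not produced.
Required activator HaxS is absent, so *orvD* is not transcribed.
So OrvD is not produced.
Required activator OrvD is absent, so *kepC* is not transcribed.
So KepC is not produced.
Required activator KepC is absent, so *morL* is not transcribed.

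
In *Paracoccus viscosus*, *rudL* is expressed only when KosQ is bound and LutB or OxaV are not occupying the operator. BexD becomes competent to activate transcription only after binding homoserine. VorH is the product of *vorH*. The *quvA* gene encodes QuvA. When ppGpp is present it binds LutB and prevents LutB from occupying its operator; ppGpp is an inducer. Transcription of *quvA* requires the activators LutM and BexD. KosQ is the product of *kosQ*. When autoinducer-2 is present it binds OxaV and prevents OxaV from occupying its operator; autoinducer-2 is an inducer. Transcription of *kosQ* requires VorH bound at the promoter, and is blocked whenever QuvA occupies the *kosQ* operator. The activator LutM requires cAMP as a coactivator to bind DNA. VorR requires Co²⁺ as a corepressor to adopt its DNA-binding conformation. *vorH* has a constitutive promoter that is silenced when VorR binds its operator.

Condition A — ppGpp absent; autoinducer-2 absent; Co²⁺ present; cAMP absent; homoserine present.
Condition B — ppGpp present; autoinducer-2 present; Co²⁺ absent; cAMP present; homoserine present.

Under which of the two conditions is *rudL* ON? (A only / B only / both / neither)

neither

Condition A:
ppGpp is absent, so LutB is active.
Autoinducer-2 is absent, so OxaV is active.
Co²⁺ is present, so VorR is active.
With repressor VorR bound, *vorH* is not transcribed.
So VorH is not produced.
cAMP is absent, so LutM is inactive.
Homoserine is present, so BexD is active.
Required activator LutM is absent, so *quvA* is not transcribed.
So QuvA is not produced.
Required activator VorH is absent, so *kosQ* is not transcribed.
So KosQ is not produced.
With repressor LutB bound, *rudL* is not transcribed.
→ *rudL* is OFF in A.
Condition B:
ppGpp is present, so LutB is inactive.
Autoinducer-2 is present, so OxaV is inactive.
Co²⁺ is absent, so VorR is inactive.
With no repressor bound, *vorH* is transcribed.
So VorH is produced and active.
cAMP is present, so LutM is active.
Homoserine is present, so BexD is active.
No repressor is bound and LutM and BexD are active, so *quvA* is transcribed.
So QuvA is produced and active.
With repressor QuvA bound, *kosQ* is not transcribed.
So KosQ is not produced.
Required activator KosQ is absent, so *rudL* is not transcribed.
→ *rudL* is OFF in B.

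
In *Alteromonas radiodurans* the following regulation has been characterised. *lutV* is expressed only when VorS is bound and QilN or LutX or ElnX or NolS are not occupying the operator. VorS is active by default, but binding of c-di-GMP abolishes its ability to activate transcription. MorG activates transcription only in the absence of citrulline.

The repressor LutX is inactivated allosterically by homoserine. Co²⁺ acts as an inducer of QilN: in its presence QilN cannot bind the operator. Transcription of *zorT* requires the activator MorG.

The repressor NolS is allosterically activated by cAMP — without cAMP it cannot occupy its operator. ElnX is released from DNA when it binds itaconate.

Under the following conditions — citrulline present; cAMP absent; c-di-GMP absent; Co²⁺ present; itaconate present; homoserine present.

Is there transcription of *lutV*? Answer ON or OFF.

Co²⁺ is present, so QilN is inactive.
c-di-GMP is absent, so VorS is active.
Homoserine is present, so LutX is inactive.
Itaconate is present, so ElnX is inactive.
cAMP is absent, so NolS is inactive.
No repressor is bound and VorS is active, so *lutV* is transcribed.

ON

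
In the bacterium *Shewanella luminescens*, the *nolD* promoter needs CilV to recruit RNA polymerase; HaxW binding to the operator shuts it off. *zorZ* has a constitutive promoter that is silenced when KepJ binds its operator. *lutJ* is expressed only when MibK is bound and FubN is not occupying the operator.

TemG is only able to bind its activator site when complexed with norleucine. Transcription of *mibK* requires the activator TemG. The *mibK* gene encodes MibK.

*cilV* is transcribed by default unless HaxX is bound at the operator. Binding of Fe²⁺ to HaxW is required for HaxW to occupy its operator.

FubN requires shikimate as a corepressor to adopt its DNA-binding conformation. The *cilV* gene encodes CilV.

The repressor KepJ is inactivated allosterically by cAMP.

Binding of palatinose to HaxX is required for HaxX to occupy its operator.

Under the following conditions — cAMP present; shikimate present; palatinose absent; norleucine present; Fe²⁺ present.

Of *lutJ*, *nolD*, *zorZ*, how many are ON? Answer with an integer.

1

Norleucine is present, so TemG is active.
No repressor is bound and TemG is active, so *mibK* is transcribed.
So MibK is produced and active.
Shikimate is present, so FubN is active.
With repressor FubN bound, *lutJ* is not transcribed.
→ *lutJ* is OFF.
Fe²⁺ is present, so HaxW is active.
Palatinose is absent, so HaxX is inactive.
With no repressor bound, *cilV* is transcribed.
So CilV is produced and active.
With repressor HaxW bound, *nolD* is not transcribed.
→ *nolD* is OFF.
cAMP is present, so KepJ is inactive.
With no repressor bound, *zorZ* is transcribed.
→ *zorZ* is ON.
1 of the 3 genes is transcribed.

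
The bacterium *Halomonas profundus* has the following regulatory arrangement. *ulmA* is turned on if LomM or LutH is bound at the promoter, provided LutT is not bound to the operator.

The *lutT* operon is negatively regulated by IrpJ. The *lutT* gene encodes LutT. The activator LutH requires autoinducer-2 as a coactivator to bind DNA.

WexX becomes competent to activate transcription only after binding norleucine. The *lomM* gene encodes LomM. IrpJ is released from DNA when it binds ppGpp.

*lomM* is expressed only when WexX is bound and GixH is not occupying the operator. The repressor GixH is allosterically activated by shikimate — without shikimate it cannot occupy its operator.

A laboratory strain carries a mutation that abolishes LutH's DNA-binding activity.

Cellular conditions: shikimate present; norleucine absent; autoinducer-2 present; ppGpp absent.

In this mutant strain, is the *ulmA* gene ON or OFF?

Norleucine is absent, so WexX is inactive.
Shikimate is present, so GixH is active.
With repressor GixH bound, *lomM* is not transcribed.
So LomM is not produced.
ppGpp is absent, so IrpJ is active.
With repressor IrpJ bound, *lutT* is not transcribed.
So LutT is not produced.
LutH is non-functional in this strain, so it has no effect.
No activator is available at the *ulmA* promoter, so *ulmA* is not transcribed.

OFF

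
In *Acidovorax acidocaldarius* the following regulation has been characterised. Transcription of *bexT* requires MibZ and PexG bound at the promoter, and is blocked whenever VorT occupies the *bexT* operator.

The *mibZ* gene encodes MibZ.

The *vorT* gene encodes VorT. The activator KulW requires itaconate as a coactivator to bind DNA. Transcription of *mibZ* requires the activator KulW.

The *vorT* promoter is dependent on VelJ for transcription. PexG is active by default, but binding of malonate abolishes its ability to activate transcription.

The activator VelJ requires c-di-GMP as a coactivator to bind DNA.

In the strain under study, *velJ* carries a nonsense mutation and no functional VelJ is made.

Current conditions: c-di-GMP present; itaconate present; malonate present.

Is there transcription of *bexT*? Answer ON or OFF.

Itaconate is present, so KulW is active.
No repressor is bound and KulW is active, so *mibZ* is transcribed.
So MibZ is produced and active.
Malonate is present, so PexG is inactive.
VelJ is non-functional in this strain, so it has no effect.
Required activator VelJ is absent, so *vorT* is not transcribed.
So VorT is not produced.
Required activator PexG is absent, so *bexT* is not transcribed.

OFF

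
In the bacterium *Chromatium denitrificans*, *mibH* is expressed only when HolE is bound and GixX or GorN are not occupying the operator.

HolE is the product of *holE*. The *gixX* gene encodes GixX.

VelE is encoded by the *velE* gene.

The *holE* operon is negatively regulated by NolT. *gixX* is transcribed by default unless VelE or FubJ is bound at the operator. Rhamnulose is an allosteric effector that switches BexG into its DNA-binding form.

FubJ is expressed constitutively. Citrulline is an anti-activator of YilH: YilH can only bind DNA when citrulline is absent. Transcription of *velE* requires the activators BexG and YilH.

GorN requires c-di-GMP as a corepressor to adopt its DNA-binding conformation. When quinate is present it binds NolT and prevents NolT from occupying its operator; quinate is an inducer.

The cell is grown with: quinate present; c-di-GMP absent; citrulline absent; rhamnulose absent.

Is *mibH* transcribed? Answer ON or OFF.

Rhamnulose is absent, so BexG is inactive.
Citrulline is absent, so YilH is active.
Required activator BexG is absent, so *velE* is not transcribed.
So VelE is not produced.
FubJ is produced constitutively and is active.
With repressor FubJ bound, *gixX* is not transcribed.
So GixX is not produced.
c-di-GMP is absent, so GorN is inactive.
Quinate is present, so NolT is inactive.
With no repressor bound, *holE* is transcribed.
So HolE is produced and active.
No repressor is bound and HolE is active, so *mibH* is transcribed.

ON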